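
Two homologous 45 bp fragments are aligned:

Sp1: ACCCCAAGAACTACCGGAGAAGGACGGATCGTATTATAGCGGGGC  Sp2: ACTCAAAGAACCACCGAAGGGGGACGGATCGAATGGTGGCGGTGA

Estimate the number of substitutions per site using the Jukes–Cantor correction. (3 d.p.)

The sequences differ at 12 of 45 sites, so p = 12/45 ≈ 0.266667.
d = −(3/4) ln(1 − 4p/3) = −0.75 ln(1 − 0.355556) = −0.75 ln(0.644444)
  = −0.75 × (-0.439367) = 0.329525 substitutions/site.

0.330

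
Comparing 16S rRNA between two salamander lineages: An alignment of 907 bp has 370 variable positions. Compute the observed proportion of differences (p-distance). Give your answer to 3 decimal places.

p = 370/907 = 0.407938… ≈ 0.408 (to 3 d.p.).

0.408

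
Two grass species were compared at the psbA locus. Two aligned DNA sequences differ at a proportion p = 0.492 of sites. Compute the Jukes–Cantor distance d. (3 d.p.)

0.800

d = −(3/4) ln(1 − 4p/3) = −0.75 ln(1 − 0.656) = −0.75 ln(0.344)
  = −0.75 × (-1.067114) = 0.800336 substitutions/site.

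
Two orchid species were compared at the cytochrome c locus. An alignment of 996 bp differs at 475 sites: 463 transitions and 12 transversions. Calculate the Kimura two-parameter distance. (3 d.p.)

1.428

P = 463/996 ≈ 0.464859 and Q = 12/996 ≈ 0.012048.
Under the Kimura two-parameter model, d = −½ ln(1 − 2P − Q) − ¼ ln(1 − 2Q).
1 − 2P − Q = 0.058234, giving −½ ln(0.058234) = 1.421643.
1 − 2Q = 0.975904, giving −¼ ln(0.975904) = 0.006098.
d = 1.421643 + 0.006098 = 1.427741.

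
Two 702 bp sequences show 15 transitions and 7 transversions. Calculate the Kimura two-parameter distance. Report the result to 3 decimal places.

0.032

P = 15/702 ≈ 0.021368 and Q = 7/702 ≈ 0.009972.
Under the Kimura two-parameter model, d = −½ ln(1 − 2P − Q) − ¼ ln(1 − 2Q).
1 − 2P − Q = 0.947292, giving −½ ln(0.947292) = 0.027074.
1 − 2Q = 0.980056, giving −¼ ln(0.980056) = 0.005036.
d = 0.027074 + 0.005036 = 0.032110.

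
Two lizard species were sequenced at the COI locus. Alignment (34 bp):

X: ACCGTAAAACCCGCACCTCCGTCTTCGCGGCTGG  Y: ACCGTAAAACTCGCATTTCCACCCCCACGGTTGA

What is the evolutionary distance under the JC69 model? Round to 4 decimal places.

The sequences differ at 10 of 34 sites (11, 16, 17, 21, 22, 24, 25, 27, 31, 34), so p = 10/34 ≈ 0.294118.
d = −(3/4) ln(1 − 4p/3) = −0.75 ln(1 − 0.392157) = −0.75 ln(0.607843)
  = −0.75 × (-0.497839) = 0.373379 substitutions/site.

0.3734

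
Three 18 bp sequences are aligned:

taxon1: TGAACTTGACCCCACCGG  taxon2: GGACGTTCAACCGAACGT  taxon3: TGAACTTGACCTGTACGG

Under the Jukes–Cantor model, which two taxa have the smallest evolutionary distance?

taxon1–taxon2: 8/18 differ, p = 0.444, d = 0.673.
taxon1–taxon3: 4/18 differ, p = 0.222, d = 0.264.
taxon2–taxon3: 8/18 differ, p = 0.444, d = 0.673.
The smallest distance is between taxon1 and taxon3.

taxon1 and taxon3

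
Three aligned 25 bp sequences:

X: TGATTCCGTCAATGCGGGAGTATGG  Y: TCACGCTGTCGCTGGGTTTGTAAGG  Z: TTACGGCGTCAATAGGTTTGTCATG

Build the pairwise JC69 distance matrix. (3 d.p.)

d(X,Y) = 0.663, d(X,Z) = 0.766, d(Y,Z) = 0.417

X–Y: 11/25 sites differ → p = 0.44, d = −0.75 ln(1 − 0.586667) = 0.662626 ≈ 0.663.
X–Z: 12/25 sites differ → p = 0.48, d = −0.75 ln(1 − 0.64) = 0.766238 ≈ 0.766.
Y–Z: 8/25 sites differ → p = 0.32, d = −0.75 ln(1 − 0.426667) = 0.417216 ≈ 0.417.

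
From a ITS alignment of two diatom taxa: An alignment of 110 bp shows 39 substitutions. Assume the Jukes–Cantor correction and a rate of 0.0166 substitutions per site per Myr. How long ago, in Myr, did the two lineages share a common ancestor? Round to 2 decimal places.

14.46

p = 39/110 ≈ 0.354545.
d = −(3/4) ln(1 − 4p/3) = −0.75 ln(1 − 0.472727) = −0.75 ln(0.527273)
  = −0.75 × (-0.640037) = 0.480028 substitutions/site.
Under a molecular clock d = 2μt, so t = d/(2μ) = 0.480028 / (2 × 0.0166) = 14.46 Myr.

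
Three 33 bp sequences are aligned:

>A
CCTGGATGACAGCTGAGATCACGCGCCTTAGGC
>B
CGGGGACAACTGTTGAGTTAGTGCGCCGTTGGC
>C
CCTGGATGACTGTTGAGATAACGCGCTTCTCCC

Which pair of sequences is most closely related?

A–B: 12/33 differ, p = 0.364, d = 0.497.
A–C: 8/33 differ, p = 0.242, d = 0.293.
B–C: 12/33 differ, p = 0.364, d = 0.497.
The smallest distance is between A and C.

A and C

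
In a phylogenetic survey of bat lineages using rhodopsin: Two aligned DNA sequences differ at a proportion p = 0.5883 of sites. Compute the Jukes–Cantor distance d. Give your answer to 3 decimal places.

1.151

d = −(3/4) ln(1 − 4p/3) = −0.75 ln(1 − 0.7844) = −0.75 ln(0.2156)
  = −0.75 × (-1.534330) = 1.150748 substitutions/site.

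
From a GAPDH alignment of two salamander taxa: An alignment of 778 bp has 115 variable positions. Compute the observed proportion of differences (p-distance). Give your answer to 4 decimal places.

0.1478

p = 115/778 = 0.147814… ≈ 0.1478 (to 4 d.p.).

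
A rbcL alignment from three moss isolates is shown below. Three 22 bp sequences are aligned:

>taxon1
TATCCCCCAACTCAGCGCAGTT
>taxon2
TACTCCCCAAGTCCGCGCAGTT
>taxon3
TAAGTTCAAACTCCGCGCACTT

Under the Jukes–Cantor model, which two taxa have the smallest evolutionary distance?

taxon1 and taxon2

taxon1–taxon2: 4/22 differ, p = 0.182, d = 0.208.
taxon1–taxon3: 7/22 differ, p = 0.318, d = 0.414.
taxon2–taxon3: 7/22 differ, p = 0.318, d = 0.414.
The smallest distance is between taxon1 and taxon2.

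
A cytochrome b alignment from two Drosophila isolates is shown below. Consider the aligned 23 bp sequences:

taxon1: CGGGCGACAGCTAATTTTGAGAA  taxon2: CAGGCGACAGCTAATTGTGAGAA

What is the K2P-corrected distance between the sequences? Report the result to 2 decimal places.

0.09

Of 23 sites, 1 differences are transitions and 1 are transversions, so P = 1/23 ≈ 0.043478 and Q = 1/23 ≈ 0.043478.
Under the Kimura two-parameter model, d = −½ ln(1 − 2P − Q) − ¼ ln(1 − 2Q).
1 − 2P − Q = 0.869566, giving −½ ln(0.869566) = 0.069881.
1 − 2Q = 0.913044, giving −¼ ln(0.913044) = 0.022743.
d = 0.069881 + 0.022743 = 0.092624.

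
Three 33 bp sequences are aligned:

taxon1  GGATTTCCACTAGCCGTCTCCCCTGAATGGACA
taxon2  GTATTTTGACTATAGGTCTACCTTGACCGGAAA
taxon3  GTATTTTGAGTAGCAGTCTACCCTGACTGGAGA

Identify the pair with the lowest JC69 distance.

taxon1–taxon2: 11/33 differ, p = 0.333, d = 0.441.
taxon1–taxon3: 8/33 differ, p = 0.242, d = 0.293.
taxon2–taxon3: 7/33 differ, p = 0.212, d = 0.249.
The smallest distance is between taxon2 and taxon3.

taxon2 and taxon3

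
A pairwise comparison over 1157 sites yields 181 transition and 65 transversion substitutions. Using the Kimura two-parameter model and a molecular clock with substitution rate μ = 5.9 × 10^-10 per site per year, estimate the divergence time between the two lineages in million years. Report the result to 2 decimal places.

P = 181/1157 ≈ 0.156439 and Q = 65/1157 ≈ 0.05618.
Under the Kimura two-parameter model, d = −½ ln(1 − 2P − Q) − ¼ ln(1 − 2Q).
1 − 2P − Q = 0.630942, giving −½ ln(0.630942) = 0.230271.
1 − 2Q = 0.88764, giving −¼ ln(0.88764) = 0.029797.
d = 0.230271 + 0.029797 = 0.260068.
Under a molecular clock d = 2μt, so t = d/(2μ) = 0.260068 / (2 × 5.9 × 10^-10) = 220.40 million years.

220.40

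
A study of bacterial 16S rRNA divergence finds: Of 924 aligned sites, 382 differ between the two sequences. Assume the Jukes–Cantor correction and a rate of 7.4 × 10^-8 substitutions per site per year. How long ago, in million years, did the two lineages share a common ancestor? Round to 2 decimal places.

4.06

p = 382/924 ≈ 0.41342.
d = −(3/4) ln(1 − 4p/3) = −0.75 ln(1 − 0.551227) = −0.75 ln(0.448773)
  = −0.75 × (-0.801238) = 0.600929 substitutions/site.
Under a molecular clock d = 2μt, so t = d/(2μ) = 0.600929 / (2 × 7.4 × 10^-8) = 4.06 million years.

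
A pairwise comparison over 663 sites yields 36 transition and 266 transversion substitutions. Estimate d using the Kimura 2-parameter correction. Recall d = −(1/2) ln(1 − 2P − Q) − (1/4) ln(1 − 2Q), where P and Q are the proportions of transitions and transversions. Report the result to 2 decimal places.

P = 36/663 ≈ 0.054299 and Q = 266/663 ≈ 0.401207.
Under the Kimura two-parameter model, d = −½ ln(1 − 2P − Q) − ¼ ln(1 − 2Q).
1 − 2P − Q = 0.490195, giving −½ ln(0.490195) = 0.356476.
1 − 2Q = 0.197586, giving −¼ ln(0.197586) = 0.405395.
d = 0.356476 + 0.405395 = 0.761871.

0.76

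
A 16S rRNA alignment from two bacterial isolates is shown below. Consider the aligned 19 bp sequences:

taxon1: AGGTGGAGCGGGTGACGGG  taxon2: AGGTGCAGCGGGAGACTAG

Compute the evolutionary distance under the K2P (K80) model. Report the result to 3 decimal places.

Of 19 sites, 1 differences are transitions and 3 are transversions, so P = 1/19 ≈ 0.052632 and Q = 3/19 ≈ 0.157895.
Under the Kimura two-parameter model, d = −½ ln(1 − 2P − Q) − ¼ ln(1 − 2Q).
1 − 2P − Q = 0.736841, giving −½ ln(0.736841) = 0.152692.
1 − 2Q = 0.68421, giving −¼ ln(0.68421) = 0.094873.
d = 0.152692 + 0.094873 = 0.247565.

0.248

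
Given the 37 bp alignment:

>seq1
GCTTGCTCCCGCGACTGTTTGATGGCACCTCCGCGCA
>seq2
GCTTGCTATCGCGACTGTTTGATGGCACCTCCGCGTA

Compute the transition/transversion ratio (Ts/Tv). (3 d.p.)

Transitions are A↔G and C↔T; transversions are all other mismatches.
Transitions: 2. Transversions: 1.
R = 2/1 = 2.000.

2.000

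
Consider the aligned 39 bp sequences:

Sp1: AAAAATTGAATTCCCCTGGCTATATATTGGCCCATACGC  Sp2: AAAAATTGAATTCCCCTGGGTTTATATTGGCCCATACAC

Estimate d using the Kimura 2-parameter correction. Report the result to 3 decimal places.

0.081

Of 39 sites, 1 differences are transitions and 2 are transversions, so P = 1/39 ≈ 0.025641 and Q = 2/39 ≈ 0.051282.
Under the Kimura two-parameter model, d = −½ ln(1 − 2P − Q) − ¼ ln(1 − 2Q).
1 − 2P − Q = 0.897436, giving −½ ln(0.897436) = 0.054107.
1 − 2Q = 0.897436, giving −¼ ln(0.897436) = 0.027053.
d = 0.054107 + 0.027053 = 0.081160.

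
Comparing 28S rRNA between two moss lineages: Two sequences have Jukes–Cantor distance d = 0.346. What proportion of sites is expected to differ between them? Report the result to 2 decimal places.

0.28

p = (3/4)(1 − e^(−4d/3)) = 0.75 × (1 − e^(-0.461333)) = 0.75 × (1 − 0.630443) = 0.277168.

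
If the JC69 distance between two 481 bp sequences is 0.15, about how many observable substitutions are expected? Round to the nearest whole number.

65

Invert JC69: p = (3/4)(1 − e^(−4d/3)) = 0.75 × (1 − e^(-0.2)) = 0.75 × (1 − 0.818731) = 0.135952.
Expected differing sites = pL ≈ 0.135952 × 481 = 65.392912 ≈ 65.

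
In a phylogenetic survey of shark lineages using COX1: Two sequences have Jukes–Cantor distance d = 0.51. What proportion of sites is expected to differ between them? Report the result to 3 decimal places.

0.370

p = (3/4)(1 − e^(−4d/3)) = 0.75 × (1 − e^(-0.68)) = 0.75 × (1 − 0.506617) = 0.370037.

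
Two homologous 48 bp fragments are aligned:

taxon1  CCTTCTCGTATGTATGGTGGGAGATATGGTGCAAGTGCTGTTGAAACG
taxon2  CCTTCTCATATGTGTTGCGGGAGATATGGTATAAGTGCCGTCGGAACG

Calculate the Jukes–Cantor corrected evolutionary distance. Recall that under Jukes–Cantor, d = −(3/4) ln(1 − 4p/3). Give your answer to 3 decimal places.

The sequences differ at 9 of 48 sites (8, 14, 16, 18, 31, 32, 39, 42, 44), so p = 9/48 = 0.1875.
d = −(3/4) ln(1 − 4p/3) = −0.75 ln(1 − 0.25) = −0.75 ln(0.75)
  = −0.75 × (-0.287682) = 0.215762 substitutions/site.

0.216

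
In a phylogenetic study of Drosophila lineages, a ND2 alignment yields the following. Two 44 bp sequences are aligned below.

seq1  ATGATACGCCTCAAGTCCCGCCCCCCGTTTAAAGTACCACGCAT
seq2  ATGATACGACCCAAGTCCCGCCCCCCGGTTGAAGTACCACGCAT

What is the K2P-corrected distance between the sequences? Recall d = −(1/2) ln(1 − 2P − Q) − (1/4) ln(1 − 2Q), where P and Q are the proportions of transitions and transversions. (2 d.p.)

Of 44 sites, 2 differences are transitions and 2 are transversions, so P = 2/44 ≈ 0.045455 and Q = 2/44 ≈ 0.045455.
Under the Kimura two-parameter model, d = −½ ln(1 − 2P − Q) − ¼ ln(1 − 2Q).
1 − 2P − Q = 0.863635, giving −½ ln(0.863635) = 0.073303.
1 − 2Q = 0.90909, giving −¼ ln(0.90909) = 0.023828.
d = 0.073303 + 0.023828 = 0.097131.

0.10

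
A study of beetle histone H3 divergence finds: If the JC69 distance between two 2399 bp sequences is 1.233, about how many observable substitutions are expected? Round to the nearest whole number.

Invert JC69: p = (3/4)(1 − e^(−4d/3)) = 0.75 × (1 − e^(-1.644)) = 0.75 × (1 − 0.193206) = 0.605096.
Expected differing sites = pL ≈ 0.605096 × 2399 = 1451.625304 ≈ 1452.

1452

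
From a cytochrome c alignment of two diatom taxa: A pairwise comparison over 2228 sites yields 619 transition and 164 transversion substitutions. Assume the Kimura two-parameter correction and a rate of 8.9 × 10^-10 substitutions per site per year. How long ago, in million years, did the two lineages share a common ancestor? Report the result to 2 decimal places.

301.09

P = 619/2228 ≈ 0.277828 and Q = 164/2228 ≈ 0.073609.
Under the Kimura two-parameter model, d = −½ ln(1 − 2P − Q) − ¼ ln(1 − 2Q).
1 − 2P − Q = 0.370735, giving −½ ln(0.370735) = 0.496134.
1 − 2Q = 0.852782, giving −¼ ln(0.852782) = 0.039813.
d = 0.496134 + 0.039813 = 0.535947.
Under a molecular clock d = 2μt, so t = d/(2μ) = 0.535947 / (2 × 8.9 × 10^-10) = 301.09 million years.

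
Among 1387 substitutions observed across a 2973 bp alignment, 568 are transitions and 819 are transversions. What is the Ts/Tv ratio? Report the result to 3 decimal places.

R = 568/819 = 0.693528… ≈ 0.694 (to 3 d.p.).

0.694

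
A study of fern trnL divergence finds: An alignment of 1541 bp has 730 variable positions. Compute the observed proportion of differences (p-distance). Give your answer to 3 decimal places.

0.474

p = 730/1541 = 0.473718… ≈ 0.474 (to 3 d.p.).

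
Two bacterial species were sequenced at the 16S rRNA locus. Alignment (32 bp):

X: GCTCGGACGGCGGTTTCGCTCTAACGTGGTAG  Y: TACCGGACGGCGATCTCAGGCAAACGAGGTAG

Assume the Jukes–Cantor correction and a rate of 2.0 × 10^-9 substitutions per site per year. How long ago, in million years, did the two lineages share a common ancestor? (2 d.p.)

The sequences differ at 10 of 32 sites (1, 2, 3, 13, 15, 18, 19, 20, 22, 27), so p = 10/32 = 0.3125.
d = −(3/4) ln(1 − 4p/3) = −0.75 ln(1 − 0.416667) = −0.75 ln(0.583333)
  = −0.75 × (-0.538997) = 0.404248 substitutions/site.
Under a molecular clock d = 2μt, so t = d/(2μ) = 0.404248 / (2 × 2.0 × 10^-9) = 101.06 million years.

101.06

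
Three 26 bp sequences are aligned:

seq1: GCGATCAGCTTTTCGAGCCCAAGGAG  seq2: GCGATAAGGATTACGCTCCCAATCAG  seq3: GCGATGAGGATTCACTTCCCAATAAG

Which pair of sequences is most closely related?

seq1–seq2: 8/26 differ, p = 0.308, d = 0.396.
seq1–seq3: 10/26 differ, p = 0.385, d = 0.539.
seq2–seq3: 6/26 differ, p = 0.231, d = 0.276.
The smallest distance is between seq2 and seq3.

seq2 and seq3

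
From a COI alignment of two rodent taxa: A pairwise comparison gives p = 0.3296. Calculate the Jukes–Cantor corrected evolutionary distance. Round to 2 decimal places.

0.43

d = −(3/4) ln(1 − 4p/3) = −0.75 ln(1 − 0.439467) = −0.75 ln(0.560533)
  = −0.75 × (-0.578867) = 0.434150 substitutions/site.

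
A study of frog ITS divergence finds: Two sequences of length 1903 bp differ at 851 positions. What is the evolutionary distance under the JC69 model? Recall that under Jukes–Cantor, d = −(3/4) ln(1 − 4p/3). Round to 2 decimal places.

p = 851/1903 ≈ 0.447189.
d = −(3/4) ln(1 − 4p/3) = −0.75 ln(1 − 0.596252) = −0.75 ln(0.403748)
  = −0.75 × (-0.906964) = 0.680223 substitutions/site.

0.68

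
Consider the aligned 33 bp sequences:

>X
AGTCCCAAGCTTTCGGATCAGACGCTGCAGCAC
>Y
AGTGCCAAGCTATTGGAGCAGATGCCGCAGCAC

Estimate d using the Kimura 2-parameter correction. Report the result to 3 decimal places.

0.209

Of 33 sites, 3 differences are transitions and 3 are transversions, so P = 3/33 ≈ 0.090909 and Q = 3/33 ≈ 0.090909.
Under the Kimura two-parameter model, d = −½ ln(1 − 2P − Q) − ¼ ln(1 − 2Q).
1 − 2P − Q = 0.727273, giving −½ ln(0.727273) = 0.159227.
1 − 2Q = 0.818182, giving −¼ ln(0.818182) = 0.050168.
d = 0.159227 + 0.050168 = 0.209395.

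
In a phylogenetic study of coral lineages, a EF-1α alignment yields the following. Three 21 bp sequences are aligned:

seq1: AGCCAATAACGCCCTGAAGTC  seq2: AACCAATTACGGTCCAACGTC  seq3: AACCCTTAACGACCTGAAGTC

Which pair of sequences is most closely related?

seq1–seq2: 7/21 differ, p = 0.333, d = 0.441.
seq1–seq3: 4/21 differ, p = 0.190, d = 0.220.
seq2–seq3: 8/21 differ, p = 0.381, d = 0.532.
The smallest distance is between seq1 and seq3.

seq1 and seq3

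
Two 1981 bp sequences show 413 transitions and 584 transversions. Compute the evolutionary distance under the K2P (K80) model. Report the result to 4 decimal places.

0.8446

P = 413/1981 ≈ 0.208481 and Q = 584/1981 ≈ 0.294801.
Under the Kimura two-parameter model, d = −½ ln(1 − 2P − Q) − ¼ ln(1 − 2Q).
1 − 2P − Q = 0.288237, giving −½ ln(0.288237) = 0.621986.
1 − 2Q = 0.410398, giving −¼ ln(0.410398) = 0.222657.
d = 0.621986 + 0.222657 = 0.844643.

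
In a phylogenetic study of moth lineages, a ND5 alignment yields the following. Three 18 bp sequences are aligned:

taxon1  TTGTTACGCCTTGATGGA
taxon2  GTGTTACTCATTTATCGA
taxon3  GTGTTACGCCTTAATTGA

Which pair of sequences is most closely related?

taxon1–taxon2: 5/18 differ, p = 0.278, d = 0.347.
taxon1–taxon3: 3/18 differ, p = 0.167, d = 0.188.
taxon2–taxon3: 4/18 differ, p = 0.222, d = 0.264.
The smallest distance is between taxon1 and taxon3.

taxon1 and taxon3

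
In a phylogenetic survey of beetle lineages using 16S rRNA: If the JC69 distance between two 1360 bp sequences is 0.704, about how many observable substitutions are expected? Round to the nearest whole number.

Invert JC69: p = (3/4)(1 − e^(−4d/3)) = 0.75 × (1 − e^(-0.938667)) = 0.75 × (1 − 0.391149) = 0.456638.
Expected differing sites = pL ≈ 0.456638 × 1360 = 621.02768 ≈ 621.

621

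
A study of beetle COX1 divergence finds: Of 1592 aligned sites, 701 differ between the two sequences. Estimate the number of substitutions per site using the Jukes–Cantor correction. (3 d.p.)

0.663

p = 701/1592 ≈ 0.440327.
d = −(3/4) ln(1 − 4p/3) = −0.75 ln(1 − 0.587103) = −0.75 ln(0.412897)
  = −0.75 × (-0.884557) = 0.663418 substitutions/site.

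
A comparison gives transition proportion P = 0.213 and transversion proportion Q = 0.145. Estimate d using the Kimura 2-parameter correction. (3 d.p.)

0.509

Under the Kimura two-parameter model, d = −½ ln(1 − 2P − Q) − ¼ ln(1 − 2Q).
1 − 2P − Q = 0.429, giving −½ ln(0.429) = 0.423149.
1 − 2Q = 0.71, giving −¼ ln(0.71) = 0.085623.
d = 0.423149 + 0.085623 = 0.508772.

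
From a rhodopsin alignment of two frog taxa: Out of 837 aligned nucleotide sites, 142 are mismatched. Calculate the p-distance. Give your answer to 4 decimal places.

0.1697

p = 142/837 = 0.169653… ≈ 0.1697 (to 4 d.p.).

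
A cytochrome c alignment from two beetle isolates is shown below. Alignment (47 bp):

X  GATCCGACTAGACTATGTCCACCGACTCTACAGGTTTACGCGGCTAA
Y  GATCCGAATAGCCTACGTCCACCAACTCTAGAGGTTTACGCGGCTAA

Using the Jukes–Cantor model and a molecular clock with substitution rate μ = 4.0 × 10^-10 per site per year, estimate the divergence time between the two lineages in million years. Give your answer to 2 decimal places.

143.41

The sequences differ at 5 of 47 sites (8, 12, 16, 24, 31), so p = 5/47 ≈ 0.106383.
d = −(3/4) ln(1 − 4p/3) = −0.75 ln(1 − 0.141844) = −0.75 ln(0.858156)
  = −0.75 × (-0.152969) = 0.114727 substitutions/site.
Under a molecular clock d = 2μt, so t = d/(2μ) = 0.114727 / (2 × 4.0 × 10^-10) = 143.41 million years.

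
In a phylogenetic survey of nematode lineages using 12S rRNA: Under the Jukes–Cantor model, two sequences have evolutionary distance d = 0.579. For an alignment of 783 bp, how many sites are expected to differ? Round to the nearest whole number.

316

Invert JC69: p = (3/4)(1 − e^(−4d/3)) = 0.75 × (1 − e^(-0.772)) = 0.75 × (1 − 0.462088) = 0.403434.
Expected differing sites = pL ≈ 0.403434 × 783 = 315.888822 ≈ 316.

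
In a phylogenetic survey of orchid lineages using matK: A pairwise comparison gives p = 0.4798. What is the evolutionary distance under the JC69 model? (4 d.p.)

d = −(3/4) ln(1 − 4p/3) = −0.75 ln(1 − 0.639733) = −0.75 ln(0.360267)
  = −0.75 × (-1.020910) = 0.765683 substitutions/site.

0.7657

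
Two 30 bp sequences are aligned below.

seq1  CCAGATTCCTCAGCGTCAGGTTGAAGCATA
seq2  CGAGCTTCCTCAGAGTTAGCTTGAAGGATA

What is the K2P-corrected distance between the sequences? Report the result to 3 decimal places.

Of 30 sites, 1 differences are transitions and 5 are transversions, so P = 1/30 ≈ 0.033333 and Q = 5/30 ≈ 0.166667.
Under the Kimura two-parameter model, d = −½ ln(1 − 2P − Q) − ¼ ln(1 − 2Q).
1 − 2P − Q = 0.766667, giving −½ ln(0.766667) = 0.132851.
1 − 2Q = 0.666666, giving −¼ ln(0.666666) = 0.101367.
d = 0.132851 + 0.101367 = 0.234218.

0.234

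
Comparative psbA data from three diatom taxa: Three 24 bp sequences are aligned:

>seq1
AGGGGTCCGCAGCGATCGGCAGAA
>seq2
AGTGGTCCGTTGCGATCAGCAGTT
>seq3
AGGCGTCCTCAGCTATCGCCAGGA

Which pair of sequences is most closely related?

seq1–seq2: 6/24 differ, p = 0.250, d = 0.304.
seq1–seq3: 5/24 differ, p = 0.208, d = 0.244.
seq2–seq3: 10/24 differ, p = 0.417, d = 0.608.
The smallest distance is between seq1 and seq3.

seq1 and seq3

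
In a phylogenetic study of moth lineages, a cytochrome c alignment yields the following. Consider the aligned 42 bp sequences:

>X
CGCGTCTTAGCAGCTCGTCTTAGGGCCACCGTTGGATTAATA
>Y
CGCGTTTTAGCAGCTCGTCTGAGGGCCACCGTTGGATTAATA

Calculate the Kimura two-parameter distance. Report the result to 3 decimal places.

0.049

Of 42 sites, 1 differences are transitions and 1 are transversions, so P = 1/42 ≈ 0.02381 and Q = 1/42 ≈ 0.02381.
Under the Kimura two-parameter model, d = −½ ln(1 − 2P − Q) − ¼ ln(1 − 2Q).
1 − 2P − Q = 0.92857, giving −½ ln(0.92857) = 0.037055.
1 − 2Q = 0.95238, giving −¼ ln(0.95238) = 0.012198.
d = 0.037055 + 0.012198 = 0.049253.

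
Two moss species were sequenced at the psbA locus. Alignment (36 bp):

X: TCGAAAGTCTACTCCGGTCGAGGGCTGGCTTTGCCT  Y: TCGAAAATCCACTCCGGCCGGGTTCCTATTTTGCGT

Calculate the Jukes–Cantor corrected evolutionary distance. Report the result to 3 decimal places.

The sequences differ at 11 of 36 sites, so p = 11/36 ≈ 0.305556.
d = −(3/4) ln(1 − 4p/3) = −0.75 ln(1 − 0.407408) = −0.75 ln(0.592592)
  = −0.75 × (-0.523249) = 0.392437 substitutions/site.

0.392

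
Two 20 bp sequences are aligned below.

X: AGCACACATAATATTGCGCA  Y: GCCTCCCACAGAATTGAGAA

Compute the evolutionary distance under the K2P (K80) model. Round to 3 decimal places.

0.687

Of 20 sites, 3 differences are transitions and 6 are transversions, so P = 3/20 = 0.15 and Q = 6/20 = 0.3.
Under the Kimura two-parameter model, d = −½ ln(1 − 2P − Q) − ¼ ln(1 − 2Q).
1 − 2P − Q = 0.4, giving −½ ln(0.4) = 0.458145.
1 − 2Q = 0.4, giving −¼ ln(0.4) = 0.229073.
d = 0.458145 + 0.229073 = 0.687218.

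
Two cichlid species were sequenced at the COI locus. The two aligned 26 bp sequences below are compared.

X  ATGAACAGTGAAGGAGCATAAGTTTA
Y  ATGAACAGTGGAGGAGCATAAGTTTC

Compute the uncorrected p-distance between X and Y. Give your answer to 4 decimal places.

0.0769

The sequences differ at 2 of 26 positions (sites 11, 26).
p = 2/26 = 0.076923… ≈ 0.0769 (to 4 d.p.).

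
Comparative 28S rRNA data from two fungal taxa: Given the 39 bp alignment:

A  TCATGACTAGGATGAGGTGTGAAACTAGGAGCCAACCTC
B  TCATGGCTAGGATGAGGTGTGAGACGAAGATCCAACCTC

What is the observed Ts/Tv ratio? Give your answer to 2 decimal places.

1.50

Transitions are A↔G and C↔T; transversions are all other mismatches.
Transitions: 3. Transversions: 2.
R = 3/2 = 1.50.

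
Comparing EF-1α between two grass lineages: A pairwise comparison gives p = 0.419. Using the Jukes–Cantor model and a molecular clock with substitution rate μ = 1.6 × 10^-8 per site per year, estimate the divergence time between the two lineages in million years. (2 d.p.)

19.17

d = −(3/4) ln(1 − 4p/3) = −0.75 ln(1 − 0.558667) = −0.75 ln(0.441333)
  = −0.75 × (-0.817956) = 0.613467 substitutions/site.
Under a molecular clock d = 2μt, so t = d/(2μ) = 0.613467 / (2 × 1.6 × 10^-8) = 19.17 million years.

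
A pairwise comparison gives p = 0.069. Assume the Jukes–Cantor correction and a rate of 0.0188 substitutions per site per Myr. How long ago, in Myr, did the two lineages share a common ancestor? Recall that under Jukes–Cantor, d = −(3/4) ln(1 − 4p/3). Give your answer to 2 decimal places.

1.93

d = −(3/4) ln(1 − 4p/3) = −0.75 ln(1 − 0.092) = −0.75 ln(0.908)
  = −0.75 × (-0.096511) = 0.072383 substitutions/site.
Under a molecular clock d = 2μt, so t = d/(2μ) = 0.072383 / (2 × 0.0188) = 1.93 Myr.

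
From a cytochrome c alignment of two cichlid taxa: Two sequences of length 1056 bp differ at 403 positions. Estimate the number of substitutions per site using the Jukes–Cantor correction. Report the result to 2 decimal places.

p = 403/1056 ≈ 0.381629.
d = −(3/4) ln(1 − 4p/3) = −0.75 ln(1 − 0.508839) = −0.75 ln(0.491161)
  = −0.75 × (-0.710983) = 0.533237 substitutions/site.

0.53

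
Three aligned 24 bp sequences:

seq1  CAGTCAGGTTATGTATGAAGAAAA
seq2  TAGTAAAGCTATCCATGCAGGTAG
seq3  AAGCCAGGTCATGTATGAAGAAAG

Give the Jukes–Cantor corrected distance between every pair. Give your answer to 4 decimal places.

d(seq1,seq2) = 0.6082, d(seq1,seq3) = 0.1885, d(seq2,seq3) = 0.7083

seq1–seq2: 10/24 sites differ → p ≈ 0.416667, d = −0.75 ln(1 − 0.555556) = 0.608198 ≈ 0.6082.
seq1–seq3: 4/24 sites differ → p ≈ 0.166667, d = −0.75 ln(1 − 0.222223) = 0.188487 ≈ 0.1885.
seq2–seq3: 11/24 sites differ → p ≈ 0.458333, d = −0.75 ln(1 − 0.611111) = 0.708346 ≈ 0.7083.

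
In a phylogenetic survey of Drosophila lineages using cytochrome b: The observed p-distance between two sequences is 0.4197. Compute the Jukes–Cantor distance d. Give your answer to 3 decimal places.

d = −(3/4) ln(1 − 4p/3) = −0.75 ln(1 − 0.5596) = −0.75 ln(0.4404)
  = −0.75 × (-0.820072) = 0.615054 substitutions/site.

0.615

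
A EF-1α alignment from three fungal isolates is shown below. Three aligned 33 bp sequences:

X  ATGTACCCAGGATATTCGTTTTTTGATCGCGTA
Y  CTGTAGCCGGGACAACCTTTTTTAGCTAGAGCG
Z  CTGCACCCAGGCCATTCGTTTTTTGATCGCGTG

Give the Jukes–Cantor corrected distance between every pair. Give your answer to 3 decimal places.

X–Y: 13/33 sites differ → p ≈ 0.393939, d = −0.75 ln(1 − 0.525252) = 0.558728 ≈ 0.559.
X–Z: 5/33 sites differ → p ≈ 0.151515, d = −0.75 ln(1 − 0.20202) = 0.169254 ≈ 0.169.
Y–Z: 12/33 sites differ → p ≈ 0.363636, d = −0.75 ln(1 − 0.484848) = 0.497470 ≈ 0.497.

d(X,Y) = 0.559, d(X,Z) = 0.169, d(Y,Z) = 0.497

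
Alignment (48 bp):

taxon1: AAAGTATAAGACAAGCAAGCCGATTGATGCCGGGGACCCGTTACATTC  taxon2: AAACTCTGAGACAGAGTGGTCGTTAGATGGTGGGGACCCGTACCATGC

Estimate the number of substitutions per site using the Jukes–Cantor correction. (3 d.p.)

The sequences differ at 16 of 48 sites, so p = 16/48 ≈ 0.333333.
d = −(3/4) ln(1 − 4p/3) = −0.75 ln(1 − 0.444444) = −0.75 ln(0.555556)
  = −0.75 × (-0.587786) = 0.440840 substitutions/site.

0.441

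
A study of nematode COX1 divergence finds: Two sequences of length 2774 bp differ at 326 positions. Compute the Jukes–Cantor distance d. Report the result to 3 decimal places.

p = 326/2774 ≈ 0.11752.
d = −(3/4) ln(1 − 4p/3) = −0.75 ln(1 − 0.156693) = −0.75 ln(0.843307)
  = −0.75 × (-0.170424) = 0.127818 substitutions/site.

0.128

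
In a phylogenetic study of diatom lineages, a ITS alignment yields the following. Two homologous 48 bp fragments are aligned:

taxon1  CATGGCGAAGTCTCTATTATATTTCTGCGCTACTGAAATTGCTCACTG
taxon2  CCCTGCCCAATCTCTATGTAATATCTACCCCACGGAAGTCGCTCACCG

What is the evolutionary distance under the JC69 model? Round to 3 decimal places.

The sequences differ at 17 of 48 sites, so p = 17/48 ≈ 0.354167.
d = −(3/4) ln(1 − 4p/3) = −0.75 ln(1 − 0.472223) = −0.75 ln(0.527777)
  = −0.75 × (-0.639081) = 0.479311 substitutions/site.

0.479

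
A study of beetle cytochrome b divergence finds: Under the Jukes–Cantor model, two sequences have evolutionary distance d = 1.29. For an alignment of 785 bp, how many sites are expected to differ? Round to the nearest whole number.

Invert JC69: p = (3/4)(1 − e^(−4d/3)) = 0.75 × (1 − e^(-1.72)) = 0.75 × (1 − 0.179066) = 0.615701.
Expected differing sites = pL ≈ 0.615701 × 785 = 483.325285 ≈ 483.

483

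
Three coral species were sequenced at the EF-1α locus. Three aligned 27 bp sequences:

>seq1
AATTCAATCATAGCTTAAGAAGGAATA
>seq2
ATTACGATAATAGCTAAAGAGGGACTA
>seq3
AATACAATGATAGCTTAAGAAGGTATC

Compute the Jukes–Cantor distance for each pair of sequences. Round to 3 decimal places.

d(seq1,seq2) = 0.318, d(seq1,seq3) = 0.165, d(seq2,seq3) = 0.377

seq1–seq2: 7/27 sites differ → p ≈ 0.259259, d = −0.75 ln(1 − 0.345679) = 0.318118 ≈ 0.318.
seq1–seq3: 4/27 sites differ → p ≈ 0.148148, d = −0.75 ln(1 − 0.197531) = 0.165047 ≈ 0.165.
seq2–seq3: 8/27 sites differ → p ≈ 0.296296, d = −0.75 ln(1 − 0.395061) = 0.376971 ≈ 0.377.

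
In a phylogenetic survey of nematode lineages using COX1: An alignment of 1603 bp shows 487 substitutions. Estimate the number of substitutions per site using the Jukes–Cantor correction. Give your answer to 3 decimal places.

p = 487/1603 ≈ 0.303805.
d = −(3/4) ln(1 − 4p/3) = −0.75 ln(1 − 0.405073) = −0.75 ln(0.594927)
  = −0.75 × (-0.519317) = 0.389488 substitutions/site.

0.389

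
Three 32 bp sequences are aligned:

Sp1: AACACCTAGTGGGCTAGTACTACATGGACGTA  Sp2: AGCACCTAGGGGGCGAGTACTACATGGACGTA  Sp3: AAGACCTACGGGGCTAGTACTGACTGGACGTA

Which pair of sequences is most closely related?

Sp1 and Sp2

Sp1–Sp2: 3/32 differ, p = 0.094, d = 0.100.
Sp1–Sp3: 6/32 differ, p = 0.188, d = 0.216.
Sp2–Sp3: 7/32 differ, p = 0.219, d = 0.259.
The smallest distance is between Sp1 and Sp2.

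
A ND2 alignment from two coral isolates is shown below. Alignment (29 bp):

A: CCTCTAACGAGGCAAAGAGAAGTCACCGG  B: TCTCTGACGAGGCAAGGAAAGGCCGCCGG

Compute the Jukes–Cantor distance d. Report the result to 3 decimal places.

The sequences differ at 7 of 29 sites (1, 6, 16, 19, 21, 23, 25), so p = 7/29 ≈ 0.241379.
d = −(3/4) ln(1 − 4p/3) = −0.75 ln(1 − 0.321839) = −0.75 ln(0.678161)
  = −0.75 × (-0.388371) = 0.291278 substitutions/site.

0.291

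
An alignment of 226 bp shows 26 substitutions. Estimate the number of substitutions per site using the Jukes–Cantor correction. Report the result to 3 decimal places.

p = 26/226 ≈ 0.115044.
d = −(3/4) ln(1 − 4p/3) = −0.75 ln(1 − 0.153392) = −0.75 ln(0.846608)
  = −0.75 × (-0.166518) = 0.124889 substitutions/site.

0.125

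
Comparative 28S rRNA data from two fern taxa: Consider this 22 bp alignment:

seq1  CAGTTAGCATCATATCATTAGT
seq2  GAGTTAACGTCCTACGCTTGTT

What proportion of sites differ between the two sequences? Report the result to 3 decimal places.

The sequences differ at 9 of 22 positions (sites 1, 7, 9, 12, 15, 16, 17, 20, 21).
p = 9/22 = 0.409090… ≈ 0.409 (to 3 d.p.).

0.409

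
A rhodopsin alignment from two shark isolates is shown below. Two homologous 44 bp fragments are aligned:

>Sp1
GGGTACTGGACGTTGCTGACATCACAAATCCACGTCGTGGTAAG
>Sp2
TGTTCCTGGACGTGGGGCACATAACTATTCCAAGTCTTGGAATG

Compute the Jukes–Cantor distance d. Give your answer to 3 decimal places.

The sequences differ at 14 of 44 sites, so p = 14/44 ≈ 0.318182.
d = −(3/4) ln(1 − 4p/3) = −0.75 ln(1 − 0.424243) = −0.75 ln(0.575757)
  = −0.75 × (-0.552070) = 0.414053 substitutions/site.

0.414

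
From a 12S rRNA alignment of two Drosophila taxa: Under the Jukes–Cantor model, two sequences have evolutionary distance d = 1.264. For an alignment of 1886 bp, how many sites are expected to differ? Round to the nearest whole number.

1152

Invert JC69: p = (3/4)(1 − e^(−4d/3)) = 0.75 × (1 − e^(-1.685333)) = 0.75 × (1 − 0.185383) = 0.610963.
Expected differing sites = pL ≈ 0.610963 × 1886 = 1152.276218 ≈ 1152.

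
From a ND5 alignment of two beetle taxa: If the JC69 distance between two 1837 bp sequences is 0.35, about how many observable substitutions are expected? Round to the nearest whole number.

514

Invert JC69: p = (3/4)(1 − e^(−4d/3)) = 0.75 × (1 − e^(-0.466667)) = 0.75 × (1 − 0.627089) = 0.279683.
Expected differing sites = pL ≈ 0.279683 × 1837 = 513.777671 ≈ 514.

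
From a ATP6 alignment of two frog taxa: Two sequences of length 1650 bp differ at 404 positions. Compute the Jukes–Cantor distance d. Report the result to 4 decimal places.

p = 404/1650 ≈ 0.244848.
d = −(3/4) ln(1 − 4p/3) = −0.75 ln(1 − 0.326464) = −0.75 ln(0.673536)
  = −0.75 × (-0.395214) = 0.296411 substitutions/site.

0.2964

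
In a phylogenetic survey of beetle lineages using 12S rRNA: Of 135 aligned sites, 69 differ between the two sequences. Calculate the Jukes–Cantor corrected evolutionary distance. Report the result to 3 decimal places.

p = 69/135 ≈ 0.511111.
d = −(3/4) ln(1 − 4p/3) = −0.75 ln(1 − 0.681481) = −0.75 ln(0.318519)
  = −0.75 × (-1.144073) = 0.858055 substitutions/site.

0.858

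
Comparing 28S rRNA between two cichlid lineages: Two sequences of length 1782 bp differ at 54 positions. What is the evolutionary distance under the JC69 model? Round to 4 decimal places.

p = 54/1782 ≈ 0.030303.
d = −(3/4) ln(1 − 4p/3) = −0.75 ln(1 − 0.040404) = −0.75 ln(0.959596)
  = −0.75 × (-0.041243) = 0.030932 substitutions/site.

0.0309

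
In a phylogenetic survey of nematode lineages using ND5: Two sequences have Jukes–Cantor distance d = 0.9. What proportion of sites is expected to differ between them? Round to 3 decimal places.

p = (3/4)(1 − e^(−4d/3)) = 0.75 × (1 − e^(-1.2)) = 0.75 × (1 − 0.301194) = 0.524105.

0.524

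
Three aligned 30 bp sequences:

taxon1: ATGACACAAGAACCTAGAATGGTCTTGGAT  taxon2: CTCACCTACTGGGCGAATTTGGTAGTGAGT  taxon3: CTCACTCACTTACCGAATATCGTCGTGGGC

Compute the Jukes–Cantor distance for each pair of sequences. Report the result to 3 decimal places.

d(taxon1,taxon2) = 1.057, d(taxon1,taxon3) = 0.647, d(taxon2,taxon3) = 0.441

taxon1–taxon2: 17/30 sites differ → p ≈ 0.566667, d = −0.75 ln(1 − 0.755556) = 1.056577 ≈ 1.057.
taxon1–taxon3: 13/30 sites differ → p ≈ 0.433333, d = −0.75 ln(1 − 0.577777) = 0.646666 ≈ 0.647.
taxon2–taxon3: 10/30 sites differ → p ≈ 0.333333, d = −0.75 ln(1 − 0.444444) = 0.440839 ≈ 0.441.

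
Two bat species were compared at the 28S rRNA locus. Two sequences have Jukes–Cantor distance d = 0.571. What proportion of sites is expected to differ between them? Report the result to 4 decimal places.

0.3997

p = (3/4)(1 − e^(−4d/3)) = 0.75 × (1 − e^(-0.761333)) = 0.75 × (1 − 0.467043) = 0.399718.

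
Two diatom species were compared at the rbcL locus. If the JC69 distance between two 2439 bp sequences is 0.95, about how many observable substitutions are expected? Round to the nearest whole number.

Invert JC69: p = (3/4)(1 − e^(−4d/3)) = 0.75 × (1 − e^(-1.266667)) = 0.75 × (1 − 0.281769) = 0.538673.
Expected differing sites = pL ≈ 0.538673 × 2439 = 1313.823447 ≈ 1314.

1314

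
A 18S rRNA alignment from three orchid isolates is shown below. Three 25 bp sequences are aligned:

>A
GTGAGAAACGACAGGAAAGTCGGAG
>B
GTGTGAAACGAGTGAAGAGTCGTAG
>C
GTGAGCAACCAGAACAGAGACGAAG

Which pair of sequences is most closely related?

A–B: 6/25 differ, p = 0.240, d = 0.289.
A–C: 8/25 differ, p = 0.320, d = 0.417.
B–C: 8/25 differ, p = 0.320, d = 0.417.
The smallest distance is between A and B.

A and B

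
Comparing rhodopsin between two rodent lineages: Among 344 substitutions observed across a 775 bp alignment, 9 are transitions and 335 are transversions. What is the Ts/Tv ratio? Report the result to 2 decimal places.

R = 9/335 = 0.026865… ≈ 0.03 (to 2 d.p.).

0.03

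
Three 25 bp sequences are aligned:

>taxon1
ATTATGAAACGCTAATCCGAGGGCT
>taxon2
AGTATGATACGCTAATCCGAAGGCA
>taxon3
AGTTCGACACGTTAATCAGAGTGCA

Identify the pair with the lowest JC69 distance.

taxon1 and taxon2

taxon1–taxon2: 4/25 differ, p = 0.160, d = 0.180.
taxon1–taxon3: 8/25 differ, p = 0.320, d = 0.417.
taxon2–taxon3: 7/25 differ, p = 0.280, d = 0.351.
The smallest distance is between taxon1 and taxon2.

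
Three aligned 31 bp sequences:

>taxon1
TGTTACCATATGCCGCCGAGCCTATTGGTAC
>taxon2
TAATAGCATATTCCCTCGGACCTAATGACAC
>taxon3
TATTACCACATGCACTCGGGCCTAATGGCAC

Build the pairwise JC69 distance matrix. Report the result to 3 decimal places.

taxon1–taxon2: 11/31 sites differ → p ≈ 0.354839, d = −0.75 ln(1 − 0.473119) = 0.480585 ≈ 0.481.
taxon1–taxon3: 8/31 sites differ → p ≈ 0.258065, d = −0.75 ln(1 − 0.344087) = 0.316295 ≈ 0.316.
taxon2–taxon3: 7/31 sites differ → p ≈ 0.225806, d = −0.75 ln(1 − 0.301075) = 0.268659 ≈ 0.269.

d(taxon1,taxon2) = 0.481, d(taxon1,taxon3) = 0.316, d(taxon2,taxon3) = 0.269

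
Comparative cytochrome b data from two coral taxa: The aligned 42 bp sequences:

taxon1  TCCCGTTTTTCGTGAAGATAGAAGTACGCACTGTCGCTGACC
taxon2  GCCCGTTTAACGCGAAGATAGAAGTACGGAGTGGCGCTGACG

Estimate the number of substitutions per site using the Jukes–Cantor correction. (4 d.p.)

The sequences differ at 8 of 42 sites (1, 9, 10, 13, 29, 31, 34, 42), so p = 8/42 ≈ 0.190476.
d = −(3/4) ln(1 − 4p/3) = −0.75 ln(1 − 0.253968) = −0.75 ln(0.746032)
  = −0.75 × (-0.292987) = 0.219740 substitutions/site.

0.2197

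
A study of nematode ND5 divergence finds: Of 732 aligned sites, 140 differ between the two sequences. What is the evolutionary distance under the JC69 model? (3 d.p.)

p = 140/732 ≈ 0.191257.
d = −(3/4) ln(1 − 4p/3) = −0.75 ln(1 − 0.255009) = −0.75 ln(0.744991)
  = −0.75 × (-0.294383) = 0.220787 substitutions/site.

0.221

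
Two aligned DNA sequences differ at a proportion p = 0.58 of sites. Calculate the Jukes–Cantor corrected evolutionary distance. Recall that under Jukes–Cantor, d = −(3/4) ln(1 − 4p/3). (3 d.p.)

d = −(3/4) ln(1 − 4p/3) = −0.75 ln(1 − 0.773333) = −0.75 ln(0.226667)
  = −0.75 × (-1.484273) = 1.113205 substitutions/site.

1.113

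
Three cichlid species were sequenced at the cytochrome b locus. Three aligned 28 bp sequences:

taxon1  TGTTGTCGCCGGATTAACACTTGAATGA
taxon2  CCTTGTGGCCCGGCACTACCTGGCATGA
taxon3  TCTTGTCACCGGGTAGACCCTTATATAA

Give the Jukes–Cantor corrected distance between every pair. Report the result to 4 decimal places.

d(taxon1,taxon2) = 0.7238, d(taxon1,taxon3) = 0.4197, d(taxon2,taxon3) = 0.6355

taxon1–taxon2: 13/28 sites differ → p ≈ 0.464286, d = −0.75 ln(1 − 0.619048) = 0.723811 ≈ 0.7238.
taxon1–taxon3: 9/28 sites differ → p ≈ 0.321429, d = −0.75 ln(1 − 0.428572) = 0.419713 ≈ 0.4197.
taxon2–taxon3: 12/28 sites differ → p ≈ 0.428571, d = −0.75 ln(1 − 0.571428) = 0.635472 ≈ 0.6355.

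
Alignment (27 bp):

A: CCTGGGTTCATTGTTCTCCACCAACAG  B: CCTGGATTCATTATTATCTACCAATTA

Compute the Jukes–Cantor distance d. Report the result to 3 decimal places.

0.318

The sequences differ at 7 of 27 sites (6, 13, 16, 19, 25, 26, 27), so p = 7/27 ≈ 0.259259.
d = −(3/4) ln(1 − 4p/3) = −0.75 ln(1 − 0.345679) = −0.75 ln(0.654321)
  = −0.75 × (-0.424157) = 0.318118 substitutions/site.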